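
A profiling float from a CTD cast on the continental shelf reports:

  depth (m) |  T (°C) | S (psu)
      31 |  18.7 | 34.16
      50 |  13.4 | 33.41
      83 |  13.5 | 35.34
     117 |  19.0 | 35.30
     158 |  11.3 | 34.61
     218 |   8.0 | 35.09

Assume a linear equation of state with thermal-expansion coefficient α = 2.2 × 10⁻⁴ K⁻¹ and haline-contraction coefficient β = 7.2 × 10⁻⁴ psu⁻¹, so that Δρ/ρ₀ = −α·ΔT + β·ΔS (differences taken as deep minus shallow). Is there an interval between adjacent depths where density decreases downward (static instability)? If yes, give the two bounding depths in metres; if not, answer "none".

Evaluate Δρ/ρ₀ = −αΔT + βΔS across each adjacent pair:
  31–50 m: −αΔT+βΔS = −(2.2 × 10⁻⁴)(-5.3)+(7.2 × 10⁻⁴)(-0.75) = 6.3 × 10⁻⁴ → stable
  50–83 m: −αΔT+βΔS = −(2.2 × 10⁻⁴)(+0.1)+(7.2 × 10⁻⁴)(+1.93) = 1.4 × 10⁻³ → stable
  83–117 m: −αΔT+βΔS = −(2.2 × 10⁻⁴)(+5.5)+(7.2 × 10⁻⁴)(-0.04) = -1.2 × 10⁻³ → UNSTABLE
  117–158 m: −αΔT+βΔS = −(2.2 × 10⁻⁴)(-7.7)+(7.2 × 10⁻⁴)(-0.69) = 1.2 × 10⁻³ → stable
  158–218 m: −αΔT+βΔS = −(2.2 × 10⁻⁴)(-3.3)+(7.2 × 10⁻⁴)(+0.48) = 1.1 × 10⁻³ → stable
The 83–117 m interval has Δρ < 0: lighter water underlies denser water.

83–117 m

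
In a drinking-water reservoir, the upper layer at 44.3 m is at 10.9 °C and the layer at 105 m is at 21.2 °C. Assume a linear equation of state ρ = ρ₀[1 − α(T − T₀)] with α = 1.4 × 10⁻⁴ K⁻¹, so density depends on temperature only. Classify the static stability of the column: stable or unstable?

unstable

ΔT = 21.2 − 10.9 = +10.3 K, so Δρ/ρ₀ = −αΔT = -1.442 × 10⁻³.
Δρ/ρ₀ < 0, so Δρ < 0: deeper water is lighter → statically unstable; the column would overturn.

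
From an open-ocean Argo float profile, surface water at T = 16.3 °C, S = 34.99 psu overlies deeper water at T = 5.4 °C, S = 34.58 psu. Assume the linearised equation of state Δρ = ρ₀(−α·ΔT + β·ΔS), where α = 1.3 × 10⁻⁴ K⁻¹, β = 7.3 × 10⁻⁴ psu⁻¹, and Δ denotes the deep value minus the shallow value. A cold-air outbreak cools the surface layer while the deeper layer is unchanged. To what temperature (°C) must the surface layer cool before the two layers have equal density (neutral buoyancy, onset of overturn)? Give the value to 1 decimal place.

Neutral buoyancy requires Δρ = 0, i.e. −α(T_deep − T_surf′) + β(S_deep − S_surf) = 0.
T_surf′ = T_deep − (β/α)·ΔS = 5.4 − (7.3 × 10⁻⁴/1.3 × 10⁻⁴)·(-0.41) = 7.702 °C.
Cooling required: 16.3 − (7.702) = 8.598 °C.

7.7 °C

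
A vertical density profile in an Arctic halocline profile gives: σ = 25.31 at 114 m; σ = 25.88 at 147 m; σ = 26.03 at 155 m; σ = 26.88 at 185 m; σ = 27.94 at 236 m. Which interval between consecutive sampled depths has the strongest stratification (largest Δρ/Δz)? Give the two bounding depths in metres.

155–185 m

Compute the density gradient over each adjacent pair:
  114–147 m: Δρ/Δz = 0.57/33 = 0.017 kg m⁻⁴
  147–155 m: Δρ/Δz = 0.15/8 = 0.019 kg m⁻⁴
  155–185 m: Δρ/Δz = 0.85/30 = 0.028 kg m⁻⁴
  185–236 m: Δρ/Δz = 1.06/51 = 0.021 kg m⁻⁴
The largest gradient is in the 155–185 m interval — the pycnocline.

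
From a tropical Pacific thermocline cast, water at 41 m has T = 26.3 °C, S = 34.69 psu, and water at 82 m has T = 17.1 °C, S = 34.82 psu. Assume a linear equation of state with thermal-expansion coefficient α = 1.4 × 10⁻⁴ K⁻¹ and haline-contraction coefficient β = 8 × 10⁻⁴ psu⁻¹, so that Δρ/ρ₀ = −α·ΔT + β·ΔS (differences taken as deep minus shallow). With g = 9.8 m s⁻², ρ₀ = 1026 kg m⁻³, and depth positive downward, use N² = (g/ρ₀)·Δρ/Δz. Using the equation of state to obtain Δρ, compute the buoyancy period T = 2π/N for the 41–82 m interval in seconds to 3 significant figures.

ΔT = -9.2 K, ΔS = +0.13 psu (deep − shallow).
Δρ/ρ₀ = −αΔT + βΔS = 1.288 × 10⁻³ + 1.04 × 10⁻⁴ = 1.392 × 10⁻³, so Δρ ≈ 1.428 kg m⁻³.
N² = (g/ρ₀)·Δρ/Δz = g·(Δρ/ρ₀)/Δz = 9.8 × 1.392 × 10⁻³ / 41 = 3.3272 × 10⁻⁴ s⁻².
N = √(3.3272 × 10⁻⁴) = 0.018241 rad s⁻¹ → T = 2π/N = 344.45 s ≈ 344 s.

344 s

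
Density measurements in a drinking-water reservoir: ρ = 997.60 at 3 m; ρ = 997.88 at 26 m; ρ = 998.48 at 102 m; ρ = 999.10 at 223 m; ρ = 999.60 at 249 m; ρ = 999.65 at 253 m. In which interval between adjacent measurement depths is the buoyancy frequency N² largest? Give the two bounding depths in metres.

223–249 m

Compute the density gradient over each adjacent pair:
  3–26 m: Δρ/Δz = 0.28/23 = 0.012 kg m⁻⁴
  26–102 m: Δρ/Δz = 0.60/76 = 7.9 × 10⁻³ kg m⁻⁴
  102–223 m: Δρ/Δz = 0.62/121 = 5.1 × 10⁻³ kg m⁻⁴
  223–249 m: Δρ/Δz = 0.50/26 = 0.019 kg m⁻⁴
  249–253 m: Δρ/Δz = 0.05/4 = 0.013 kg m⁻⁴
The largest gradient is in the 223–249 m interval — the pycnocline.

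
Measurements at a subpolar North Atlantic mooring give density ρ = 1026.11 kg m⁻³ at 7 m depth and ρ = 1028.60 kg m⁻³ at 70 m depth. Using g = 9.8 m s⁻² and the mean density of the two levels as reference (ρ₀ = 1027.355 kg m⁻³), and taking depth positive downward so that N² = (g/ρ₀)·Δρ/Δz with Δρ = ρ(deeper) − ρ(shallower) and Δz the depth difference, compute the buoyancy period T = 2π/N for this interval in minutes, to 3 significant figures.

5.39 min

Δρ = 1028.60 − 1026.11 = 2.49 kg m⁻³ over Δz = 70 − 7 = 63 m.
N² = (9.8/1027.355) × (2.49/63) = 3.7702 × 10⁻⁴ s⁻².
N = √(3.7702 × 10⁻⁴) = 0.019417 rad s⁻¹, so T = 2π/N = 323.59 s = 5.3932 min ≈ 5.39 min.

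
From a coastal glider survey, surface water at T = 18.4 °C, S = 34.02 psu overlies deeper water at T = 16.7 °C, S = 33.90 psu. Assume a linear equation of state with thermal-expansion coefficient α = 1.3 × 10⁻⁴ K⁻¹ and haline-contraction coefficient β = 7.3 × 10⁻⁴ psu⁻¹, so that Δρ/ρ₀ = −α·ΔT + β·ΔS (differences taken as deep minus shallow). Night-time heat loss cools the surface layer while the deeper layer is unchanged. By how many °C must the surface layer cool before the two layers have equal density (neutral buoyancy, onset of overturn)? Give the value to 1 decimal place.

Neutral buoyancy requires Δρ = 0, i.e. −α(T_deep − T_surf′) + β(S_deep − S_surf) = 0.
T_surf′ = T_deep − (β/α)·ΔS = 16.7 − (7.3 × 10⁻⁴/1.3 × 10⁻⁴)·(-0.12) = 17.374 °C.
Cooling required: 18.4 − (17.374) = 1.026 °C.

1.0 °C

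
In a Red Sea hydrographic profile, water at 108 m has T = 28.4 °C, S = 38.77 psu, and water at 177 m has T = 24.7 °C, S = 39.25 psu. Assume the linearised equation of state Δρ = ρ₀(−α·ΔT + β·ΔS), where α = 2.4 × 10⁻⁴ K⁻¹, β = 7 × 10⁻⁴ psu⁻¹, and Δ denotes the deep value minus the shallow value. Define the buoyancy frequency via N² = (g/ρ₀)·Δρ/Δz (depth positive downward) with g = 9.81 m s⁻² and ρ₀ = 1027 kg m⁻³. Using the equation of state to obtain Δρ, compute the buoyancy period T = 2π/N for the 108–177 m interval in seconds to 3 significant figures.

476 s

ΔT = -3.7 K, ΔS = +0.48 psu (deep − shallow).
Δρ/ρ₀ = −αΔT + βΔS = 8.88 × 10⁻⁴ + 3.36 × 10⁻⁴ = 1.224 × 10⁻³, so Δρ ≈ 1.257 kg m⁻³.
N² = (g/ρ₀)·Δρ/Δz = g·(Δρ/ρ₀)/Δz = 9.81 × 1.224 × 10⁻³ / 69 = 1.7402 × 10⁻⁴ s⁻².
N = √(1.7402 × 10⁻⁴) = 0.013192 rad s⁻¹ → T = 2π/N = 476.29 s ≈ 476 s.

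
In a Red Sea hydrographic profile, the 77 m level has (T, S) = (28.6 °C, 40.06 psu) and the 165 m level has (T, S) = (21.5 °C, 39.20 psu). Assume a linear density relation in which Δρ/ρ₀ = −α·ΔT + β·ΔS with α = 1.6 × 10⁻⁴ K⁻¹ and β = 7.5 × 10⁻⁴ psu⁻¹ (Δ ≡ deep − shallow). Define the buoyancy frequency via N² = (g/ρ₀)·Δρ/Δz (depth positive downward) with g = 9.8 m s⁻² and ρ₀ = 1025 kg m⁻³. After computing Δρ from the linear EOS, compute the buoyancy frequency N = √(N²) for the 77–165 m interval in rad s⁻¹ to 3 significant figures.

7.39 × 10⁻³ rad s⁻¹

ΔT = -7.1 K, ΔS = -0.86 psu (deep − shallow).
Δρ/ρ₀ = −αΔT + βΔS = 1.136 × 10⁻³ − 6.45 × 10⁻⁴ = 4.91 × 10⁻⁴, so Δρ ≈ 0.5033 kg m⁻³.
N² = (g/ρ₀)·Δρ/Δz = g·(Δρ/ρ₀)/Δz = 9.8 × 4.91 × 10⁻⁴ / 88 = 5.4680 × 10⁻⁵ s⁻².
N = √(5.4680 × 10⁻⁵) = 7.3946 × 10⁻³ rad s⁻¹ ≈ 7.39 × 10⁻³ rad s⁻¹.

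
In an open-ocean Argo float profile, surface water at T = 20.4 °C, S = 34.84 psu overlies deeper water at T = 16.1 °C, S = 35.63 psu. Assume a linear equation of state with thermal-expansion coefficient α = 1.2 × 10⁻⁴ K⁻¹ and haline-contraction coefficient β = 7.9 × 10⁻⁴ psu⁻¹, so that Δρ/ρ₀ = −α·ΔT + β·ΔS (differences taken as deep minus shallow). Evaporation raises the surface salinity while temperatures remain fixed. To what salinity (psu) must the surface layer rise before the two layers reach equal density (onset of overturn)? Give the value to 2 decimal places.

Neutral buoyancy requires −α(T_deep − T_surf) + β(S_deep − S_surf′) = 0.
S_surf′ = S_deep − (α/β)·ΔT = 35.63 − (1.2 × 10⁻⁴/7.9 × 10⁻⁴)·(-4.3) = 36.2832 psu.
Increase required: 36.2832 − 34.84 = 1.4432 psu.

36.28 psu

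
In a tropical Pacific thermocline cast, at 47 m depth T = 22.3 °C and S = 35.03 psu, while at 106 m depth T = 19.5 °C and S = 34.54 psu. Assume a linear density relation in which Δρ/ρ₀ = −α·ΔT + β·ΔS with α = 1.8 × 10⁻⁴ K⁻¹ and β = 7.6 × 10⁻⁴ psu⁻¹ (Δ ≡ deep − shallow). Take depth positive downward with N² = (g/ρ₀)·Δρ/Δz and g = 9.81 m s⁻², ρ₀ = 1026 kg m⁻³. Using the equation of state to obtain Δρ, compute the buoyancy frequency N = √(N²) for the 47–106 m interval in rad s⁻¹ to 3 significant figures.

ΔT = -2.8 K, ΔS = -0.49 psu (deep − shallow).
Δρ/ρ₀ = −αΔT + βΔS = 5.04 × 10⁻⁴ − 3.724 × 10⁻⁴ = 1.316 × 10⁻⁴, so Δρ ≈ 0.1350 kg m⁻³.
N² = (g/ρ₀)·Δρ/Δz = g·(Δρ/ρ₀)/Δz = 9.81 × 1.316 × 10⁻⁴ / 59 = 2.1881 × 10⁻⁵ s⁻².
N = √(2.1881 × 10⁻⁵) = 4.6777 × 10⁻³ rad s⁻¹ ≈ 4.68 × 10⁻³ rad s⁻¹.

4.68 × 10⁻³ rad s⁻¹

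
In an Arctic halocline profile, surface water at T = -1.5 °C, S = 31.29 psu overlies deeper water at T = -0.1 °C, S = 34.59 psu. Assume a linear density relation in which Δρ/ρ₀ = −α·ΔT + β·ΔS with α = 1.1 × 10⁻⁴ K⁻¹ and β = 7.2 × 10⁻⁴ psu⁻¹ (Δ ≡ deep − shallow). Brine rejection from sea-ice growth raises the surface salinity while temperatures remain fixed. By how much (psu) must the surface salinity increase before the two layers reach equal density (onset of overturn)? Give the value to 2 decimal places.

Neutral buoyancy requires −α(T_deep − T_surf) + β(S_deep − S_surf′) = 0.
S_surf′ = S_deep − (α/β)·ΔT = 34.59 − (1.1 × 10⁻⁴/7.2 × 10⁻⁴)·(+1.4) = 34.3761 psu.
Increase required: 34.3761 − 31.29 = 3.0861 psu.

3.09 psu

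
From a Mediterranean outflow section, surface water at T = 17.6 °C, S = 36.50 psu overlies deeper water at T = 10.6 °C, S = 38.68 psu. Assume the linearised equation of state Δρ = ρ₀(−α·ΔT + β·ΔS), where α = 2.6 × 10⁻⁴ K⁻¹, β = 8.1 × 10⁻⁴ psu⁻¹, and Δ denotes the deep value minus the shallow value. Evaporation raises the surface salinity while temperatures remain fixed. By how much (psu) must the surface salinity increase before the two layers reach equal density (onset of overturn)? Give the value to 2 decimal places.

Neutral buoyancy requires −α(T_deep − T_surf) + β(S_deep − S_surf′) = 0.
S_surf′ = S_deep − (α/β)·ΔT = 38.68 − (2.6 × 10⁻⁴/8.1 × 10⁻⁴)·(-7.0) = 40.9269 psu.
Increase required: 40.9269 − 36.50 = 4.4269 psu.

4.43 psu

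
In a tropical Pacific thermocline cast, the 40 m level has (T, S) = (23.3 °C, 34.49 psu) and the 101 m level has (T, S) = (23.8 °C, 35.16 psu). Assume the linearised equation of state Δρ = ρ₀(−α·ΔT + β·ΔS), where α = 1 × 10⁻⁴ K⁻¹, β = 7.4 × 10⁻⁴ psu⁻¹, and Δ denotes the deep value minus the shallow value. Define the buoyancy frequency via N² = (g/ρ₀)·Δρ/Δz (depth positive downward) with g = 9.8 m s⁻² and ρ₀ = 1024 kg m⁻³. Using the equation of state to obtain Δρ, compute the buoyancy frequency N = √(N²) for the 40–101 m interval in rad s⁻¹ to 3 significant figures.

8.46 × 10⁻³ rad s⁻¹

ΔT = +0.5 K, ΔS = +0.67 psu (deep − shallow).
Δρ/ρ₀ = −αΔT + βΔS = -5.00 × 10⁻⁵ + 4.958 × 10⁻⁴ = 4.458 × 10⁻⁴, so Δρ ≈ 0.4565 kg m⁻³.
N² = (g/ρ₀)·Δρ/Δz = g·(Δρ/ρ₀)/Δz = 9.8 × 4.458 × 10⁻⁴ / 61 = 7.1620 × 10⁻⁵ s⁻².
N = √(7.1620 × 10⁻⁵) = 8.4629 × 10⁻³ rad s⁻¹ ≈ 8.46 × 10⁻³ rad s⁻¹.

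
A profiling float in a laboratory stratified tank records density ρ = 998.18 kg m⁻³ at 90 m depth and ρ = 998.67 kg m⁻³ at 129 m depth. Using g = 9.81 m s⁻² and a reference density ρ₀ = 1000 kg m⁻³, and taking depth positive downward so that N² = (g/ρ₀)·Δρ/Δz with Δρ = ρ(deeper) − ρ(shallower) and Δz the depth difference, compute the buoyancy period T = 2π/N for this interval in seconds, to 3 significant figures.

Δρ = 998.67 − 998.18 = 0.49 kg m⁻³ over Δz = 129 − 90 = 39 m.
N² = (9.81/1000) × (0.49/39) = 1.2325 × 10⁻⁴ s⁻².
N = √(1.2325 × 10⁻⁴) = 0.011102 rad s⁻¹, so T = 2π/N = 565.95 s ≈ 566 s.

566 s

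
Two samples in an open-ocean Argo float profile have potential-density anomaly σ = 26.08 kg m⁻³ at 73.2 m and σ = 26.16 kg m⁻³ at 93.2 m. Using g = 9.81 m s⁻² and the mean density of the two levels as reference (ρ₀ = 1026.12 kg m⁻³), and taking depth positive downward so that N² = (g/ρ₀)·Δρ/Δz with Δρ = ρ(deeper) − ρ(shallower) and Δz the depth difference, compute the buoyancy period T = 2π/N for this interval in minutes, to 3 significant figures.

Δρ = 1026.16 − 1026.08 = 0.08 kg m⁻³ over Δz = 93.2 − 73.2 = 20 m.
N² = (9.81/1026.12) × (0.08/20) = 3.8241 × 10⁻⁵ s⁻².
N = √(3.8241 × 10⁻⁵) = 6.1839 × 10⁻³ rad s⁻¹, so T = 2π/N = 1.0161 × 10³ s = 16.935 min ≈ 16.9 min.
N² > 0, so the interval is statically stable.

16.9 min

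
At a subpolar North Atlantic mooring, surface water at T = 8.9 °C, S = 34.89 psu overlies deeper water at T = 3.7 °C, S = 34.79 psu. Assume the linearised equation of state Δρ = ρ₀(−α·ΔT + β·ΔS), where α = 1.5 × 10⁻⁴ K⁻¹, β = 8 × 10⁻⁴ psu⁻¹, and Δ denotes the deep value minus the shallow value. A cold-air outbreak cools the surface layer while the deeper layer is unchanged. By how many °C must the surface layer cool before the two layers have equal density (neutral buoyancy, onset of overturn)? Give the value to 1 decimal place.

Neutral buoyancy requires Δρ = 0, i.e. −α(T_deep − T_surf′) + β(S_deep − S_surf) = 0.
T_surf′ = T_deep − (β/α)·ΔS = 3.7 − (8 × 10⁻⁴/1.5 × 10⁻⁴)·(-0.10) = 4.233 °C.
Cooling required: 8.9 − (4.233) = 4.667 °C.

4.7 °C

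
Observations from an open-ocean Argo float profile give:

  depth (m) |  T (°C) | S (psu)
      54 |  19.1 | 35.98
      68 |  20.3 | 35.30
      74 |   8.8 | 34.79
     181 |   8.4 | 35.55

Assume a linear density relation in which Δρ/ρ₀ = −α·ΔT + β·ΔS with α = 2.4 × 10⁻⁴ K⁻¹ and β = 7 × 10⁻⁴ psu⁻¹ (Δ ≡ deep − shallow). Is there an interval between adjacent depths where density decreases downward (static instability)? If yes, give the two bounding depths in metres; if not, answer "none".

Evaluate Δρ/ρ₀ = −αΔT + βΔS across each adjacent pair:
  54–68 m: −αΔT+βΔS = −(2.4 × 10⁻⁴)(+1.2)+(7 × 10⁻⁴)(-0.68) = -7.6 × 10⁻⁴ → UNSTABLE
  68–74 m: −αΔT+βΔS = −(2.4 × 10⁻⁴)(-11.5)+(7 × 10⁻⁴)(-0.51) = 2.4 × 10⁻³ → stable
  74–181 m: −αΔT+βΔS = −(2.4 × 10⁻⁴)(-0.4)+(7 × 10⁻⁴)(+0.76) = 6.3 × 10⁻⁴ → stable
The 54–68 m interval has Δρ < 0: lighter water underlies denser water.

54–68 m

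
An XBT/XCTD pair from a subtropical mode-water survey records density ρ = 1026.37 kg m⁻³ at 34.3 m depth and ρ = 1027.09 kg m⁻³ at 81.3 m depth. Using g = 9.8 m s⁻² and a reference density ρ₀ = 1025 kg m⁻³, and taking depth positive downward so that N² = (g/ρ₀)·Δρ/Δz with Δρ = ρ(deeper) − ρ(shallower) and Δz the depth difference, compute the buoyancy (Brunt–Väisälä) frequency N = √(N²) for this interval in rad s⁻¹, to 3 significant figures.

0.0121 rad s⁻¹

Δρ = 1027.09 − 1026.37 = 0.72 kg m⁻³ over Δz = 81.3 − 34.3 = 47 m.
N² = (9.8/1025) × (0.72/47) = 1.4647 × 10⁻⁴ s⁻².
N = √(1.4647 × 10⁻⁴) = 0.012102 rad s⁻¹ ≈ 0.0121 rad s⁻¹.
A positive N² confirms static stability across the interval.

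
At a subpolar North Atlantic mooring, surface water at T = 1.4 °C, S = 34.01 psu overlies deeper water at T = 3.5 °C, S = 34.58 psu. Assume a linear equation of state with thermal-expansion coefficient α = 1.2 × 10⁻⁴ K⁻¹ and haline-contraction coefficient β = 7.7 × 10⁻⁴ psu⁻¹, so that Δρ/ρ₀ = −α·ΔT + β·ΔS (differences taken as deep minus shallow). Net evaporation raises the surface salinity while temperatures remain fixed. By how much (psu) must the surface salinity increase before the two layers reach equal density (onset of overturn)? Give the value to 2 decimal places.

0.24 psu

Neutral buoyancy requires −α(T_deep − T_surf) + β(S_deep − S_surf′) = 0.
S_surf′ = S_deep − (α/β)·ΔT = 34.58 − (1.2 × 10⁻⁴/7.7 × 10⁻⁴)·(+2.1) = 34.2527 psu.
Increase required: 34.2527 − 34.01 = 0.2427 psu.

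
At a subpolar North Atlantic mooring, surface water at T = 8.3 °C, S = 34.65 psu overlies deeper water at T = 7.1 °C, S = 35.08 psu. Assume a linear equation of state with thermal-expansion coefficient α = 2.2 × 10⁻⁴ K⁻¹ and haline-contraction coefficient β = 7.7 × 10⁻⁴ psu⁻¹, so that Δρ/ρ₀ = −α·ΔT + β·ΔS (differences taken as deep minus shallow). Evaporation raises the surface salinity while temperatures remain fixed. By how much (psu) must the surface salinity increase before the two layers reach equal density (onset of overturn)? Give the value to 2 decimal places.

Neutral buoyancy requires −α(T_deep − T_surf) + β(S_deep − S_surf′) = 0.
S_surf′ = S_deep − (α/β)·ΔT = 35.08 − (2.2 × 10⁻⁴/7.7 × 10⁻⁴)·(-1.2) = 35.4229 psu.
Increase required: 35.4229 − 34.65 = 0.7729 psu.

0.77 psu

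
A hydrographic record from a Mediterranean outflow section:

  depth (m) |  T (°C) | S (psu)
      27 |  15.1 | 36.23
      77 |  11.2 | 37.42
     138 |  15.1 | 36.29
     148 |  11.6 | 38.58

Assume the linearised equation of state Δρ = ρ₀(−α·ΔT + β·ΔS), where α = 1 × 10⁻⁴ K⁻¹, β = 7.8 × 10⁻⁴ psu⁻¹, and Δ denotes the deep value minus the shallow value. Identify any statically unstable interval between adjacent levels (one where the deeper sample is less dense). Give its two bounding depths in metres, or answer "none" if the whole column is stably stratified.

77–138 m

Evaluate Δρ/ρ₀ = −αΔT + βΔS across each adjacent pair:
  27–77 m: −αΔT+βΔS = −(1 × 10⁻⁴)(-3.9)+(7.8 × 10⁻⁴)(+1.19) = 1.3 × 10⁻³ → stable
  77–138 m: −αΔT+βΔS = −(1 × 10⁻⁴)(+3.9)+(7.8 × 10⁻⁴)(-1.13) = -1.3 × 10⁻³ → UNSTABLE
  138–148 m: −αΔT+βΔS = −(1 × 10⁻⁴)(-3.5)+(7.8 × 10⁻⁴)(+2.29) = 2.1 × 10⁻³ → stable
The 77–138 m interval has Δρ < 0: lighter water underlies denser water.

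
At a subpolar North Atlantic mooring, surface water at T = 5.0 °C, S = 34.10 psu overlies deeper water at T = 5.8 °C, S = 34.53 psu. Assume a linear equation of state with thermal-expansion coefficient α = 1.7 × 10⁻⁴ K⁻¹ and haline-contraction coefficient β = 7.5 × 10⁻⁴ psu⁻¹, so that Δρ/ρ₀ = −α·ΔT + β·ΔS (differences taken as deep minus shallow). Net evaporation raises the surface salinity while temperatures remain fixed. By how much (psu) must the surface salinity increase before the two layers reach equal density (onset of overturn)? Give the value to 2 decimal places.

Neutral buoyancy requires −α(T_deep − T_surf) + β(S_deep − S_surf′) = 0.
S_surf′ = S_deep − (α/β)·ΔT = 34.53 − (1.7 × 10⁻⁴/7.5 × 10⁻⁴)·(+0.8) = 34.3487 psu.
Increase required: 34.3487 − 34.10 = 0.2487 psu.

0.25 psu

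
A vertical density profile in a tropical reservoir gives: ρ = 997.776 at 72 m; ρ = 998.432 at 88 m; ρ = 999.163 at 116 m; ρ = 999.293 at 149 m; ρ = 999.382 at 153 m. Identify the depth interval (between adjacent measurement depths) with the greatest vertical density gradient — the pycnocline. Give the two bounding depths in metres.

Compute the density gradient over each adjacent pair:
  72–88 m: Δρ/Δz = 0.656/16 = 0.041 kg m⁻⁴
  88–116 m: Δρ/Δz = 0.731/28 = 0.026 kg m⁻⁴
  116–149 m: Δρ/Δz = 0.130/33 = 3.9 × 10⁻³ kg m⁻⁴
  149–153 m: Δρ/Δz = 0.089/4 = 0.022 kg m⁻⁴
The largest gradient is in the 72–88 m interval — the pycnocline.

72–88 m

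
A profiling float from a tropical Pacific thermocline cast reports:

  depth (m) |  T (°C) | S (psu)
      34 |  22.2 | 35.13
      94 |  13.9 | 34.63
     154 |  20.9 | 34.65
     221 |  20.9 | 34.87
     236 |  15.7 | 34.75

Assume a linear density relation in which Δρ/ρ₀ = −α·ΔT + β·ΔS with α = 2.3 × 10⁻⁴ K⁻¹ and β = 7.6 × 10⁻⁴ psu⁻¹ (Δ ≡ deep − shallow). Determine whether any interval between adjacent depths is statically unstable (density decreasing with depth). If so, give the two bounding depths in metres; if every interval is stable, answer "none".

94–154 m

Evaluate Δρ/ρ₀ = −αΔT + βΔS across each adjacent pair:
  34–94 m: −αΔT+βΔS = −(2.3 × 10⁻⁴)(-8.3)+(7.6 × 10⁻⁴)(-0.50) = 1.5 × 10⁻³ → stable
  94–154 m: −αΔT+βΔS = −(2.3 × 10⁻⁴)(+7.0)+(7.6 × 10⁻⁴)(+0.02) = -1.6 × 10⁻³ → UNSTABLE
  154–221 m: −αΔT+βΔS = −(2.3 × 10⁻⁴)(+0.0)+(7.6 × 10⁻⁴)(+0.22) = 1.7 × 10⁻⁴ → stable
  221–236 m: −αΔT+βΔS = −(2.3 × 10⁻⁴)(-5.2)+(7.6 × 10⁻⁴)(-0.12) = 1.1 × 10⁻³ → stable
The 94–154 m interval has Δρ < 0: lighter water underlies denser water.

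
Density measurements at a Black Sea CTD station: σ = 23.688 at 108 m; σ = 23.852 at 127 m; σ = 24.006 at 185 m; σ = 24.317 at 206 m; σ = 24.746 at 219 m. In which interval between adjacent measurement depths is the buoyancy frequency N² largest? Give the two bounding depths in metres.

Compute the density gradient over each adjacent pair:
  108–127 m: Δρ/Δz = 0.164/19 = 8.6 × 10⁻³ kg m⁻⁴
  127–185 m: Δρ/Δz = 0.154/58 = 2.7 × 10⁻³ kg m⁻⁴
  185–206 m: Δρ/Δz = 0.311/21 = 0.015 kg m⁻⁴
  206–219 m: Δρ/Δz = 0.429/13 = 0.033 kg m⁻⁴
The largest gradient is in the 206–219 m interval — the pycnocline.

206–219 m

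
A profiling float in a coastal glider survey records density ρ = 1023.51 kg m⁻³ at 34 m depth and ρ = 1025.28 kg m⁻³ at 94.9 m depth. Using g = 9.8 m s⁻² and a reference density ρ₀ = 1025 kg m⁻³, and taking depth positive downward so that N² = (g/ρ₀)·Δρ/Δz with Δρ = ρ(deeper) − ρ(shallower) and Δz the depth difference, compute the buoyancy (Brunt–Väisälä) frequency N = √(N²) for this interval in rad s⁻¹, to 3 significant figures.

0.0167 rad s⁻¹

Δρ = 1025.28 − 1023.51 = 1.77 kg m⁻³ over Δz = 94.9 − 34 = 60.9 m.
N² = (9.8/1025) × (1.77/60.9) = 2.7788 × 10⁻⁴ s⁻².
N = √(2.7788 × 10⁻⁴) = 0.016670 rad s⁻¹ ≈ 0.0167 rad s⁻¹.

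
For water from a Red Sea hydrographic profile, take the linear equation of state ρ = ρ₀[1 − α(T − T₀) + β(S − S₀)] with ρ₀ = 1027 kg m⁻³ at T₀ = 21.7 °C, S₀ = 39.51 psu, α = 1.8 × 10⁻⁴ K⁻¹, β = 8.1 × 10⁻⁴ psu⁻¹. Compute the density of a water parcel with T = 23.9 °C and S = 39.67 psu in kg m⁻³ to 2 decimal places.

T − T₀ = +2.2 K, S − S₀ = +0.16 psu.
Bracket = 1 − α·(+2.2) + β·(+0.16) = 1 + (-2.664 × 10⁻⁴) = 0.9997336.
ρ = 1027 × 0.9997336 = 1026.73 kg m⁻³.

1026.73 kg m⁻³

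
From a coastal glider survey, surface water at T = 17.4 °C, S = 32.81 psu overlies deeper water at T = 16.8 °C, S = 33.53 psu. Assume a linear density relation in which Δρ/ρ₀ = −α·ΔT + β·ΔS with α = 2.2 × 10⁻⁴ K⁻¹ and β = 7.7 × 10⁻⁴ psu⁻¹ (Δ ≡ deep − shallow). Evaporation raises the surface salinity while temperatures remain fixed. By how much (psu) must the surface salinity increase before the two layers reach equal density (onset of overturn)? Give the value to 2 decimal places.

Neutral buoyancy requires −α(T_deep − T_surf) + β(S_deep − S_surf′) = 0.
S_surf′ = S_deep − (α/β)·ΔT = 33.53 − (2.2 × 10⁻⁴/7.7 × 10⁻⁴)·(-0.6) = 33.7014 psu.
Increase required: 33.7014 − 32.81 = 0.8914 psu.

0.89 psu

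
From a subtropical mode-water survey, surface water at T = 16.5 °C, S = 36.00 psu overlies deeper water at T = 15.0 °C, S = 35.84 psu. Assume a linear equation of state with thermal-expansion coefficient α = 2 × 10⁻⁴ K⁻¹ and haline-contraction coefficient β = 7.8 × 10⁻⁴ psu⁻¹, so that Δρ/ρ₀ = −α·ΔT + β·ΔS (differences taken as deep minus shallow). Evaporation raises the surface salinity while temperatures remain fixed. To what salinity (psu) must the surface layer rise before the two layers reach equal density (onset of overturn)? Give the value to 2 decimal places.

Neutral buoyancy requires −α(T_deep − T_surf) + β(S_deep − S_surf′) = 0.
S_surf′ = S_deep − (α/β)·ΔT = 35.84 − (2 × 10⁻⁴/7.8 × 10⁻⁴)·(-1.5) = 36.2246 psu.
Increase required: 36.2246 − 36.00 = 0.2246 psu.

36.22 psu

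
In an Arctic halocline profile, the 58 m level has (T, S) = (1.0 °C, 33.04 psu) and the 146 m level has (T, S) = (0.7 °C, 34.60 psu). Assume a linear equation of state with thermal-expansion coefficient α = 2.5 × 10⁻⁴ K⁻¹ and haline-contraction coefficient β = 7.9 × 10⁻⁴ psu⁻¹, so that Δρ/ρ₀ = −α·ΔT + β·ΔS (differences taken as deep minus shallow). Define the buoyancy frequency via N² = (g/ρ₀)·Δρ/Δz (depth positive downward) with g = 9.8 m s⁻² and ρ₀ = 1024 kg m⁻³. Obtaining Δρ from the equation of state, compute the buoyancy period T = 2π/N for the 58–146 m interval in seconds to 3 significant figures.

ΔT = -0.3 K, ΔS = +1.56 psu (deep − shallow).
Δρ/ρ₀ = −αΔT + βΔS = 7.50 × 10⁻⁵ + 1.2324 × 10⁻³ = 1.3074 × 10⁻³, so Δρ ≈ 1.339 kg m⁻³.
N² = (g/ρ₀)·Δρ/Δz = g·(Δρ/ρ₀)/Δz = 9.8 × 1.3074 × 10⁻³ / 88 = 1.4560 × 10⁻⁴ s⁻².
N = √(1.4560 × 10⁻⁴) = 0.012066 rad s⁻¹ → T = 2π/N = 520.73 s ≈ 521 s.

521 s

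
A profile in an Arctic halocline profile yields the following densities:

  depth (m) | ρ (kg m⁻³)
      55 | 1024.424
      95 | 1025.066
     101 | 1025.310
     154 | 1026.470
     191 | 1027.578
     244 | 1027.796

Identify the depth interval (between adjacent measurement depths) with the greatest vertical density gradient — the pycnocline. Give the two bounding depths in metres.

Compute the density gradient over each adjacent pair:
  55–95 m: Δρ/Δz = 0.642/40 = 0.016 kg m⁻⁴
  95–101 m: Δρ/Δz = 0.244/6 = 0.041 kg m⁻⁴
  101–154 m: Δρ/Δz = 1.160/53 = 0.022 kg m⁻⁴
  154–191 m: Δρ/Δz = 1.108/37 = 0.030 kg m⁻⁴
  191–244 m: Δρ/Δz = 0.218/53 = 4.1 × 10⁻³ kg m⁻⁴
The largest gradient is in the 95–101 m interval — the pycnocline.

95–101 m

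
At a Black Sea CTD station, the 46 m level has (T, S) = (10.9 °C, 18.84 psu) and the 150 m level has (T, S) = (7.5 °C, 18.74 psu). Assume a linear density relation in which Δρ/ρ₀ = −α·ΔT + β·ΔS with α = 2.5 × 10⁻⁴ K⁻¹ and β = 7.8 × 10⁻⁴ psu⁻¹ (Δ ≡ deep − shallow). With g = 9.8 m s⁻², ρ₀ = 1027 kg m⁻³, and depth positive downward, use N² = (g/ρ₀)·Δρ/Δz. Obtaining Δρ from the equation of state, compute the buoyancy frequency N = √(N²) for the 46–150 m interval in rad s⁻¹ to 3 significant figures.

8.53 × 10⁻³ rad s⁻¹

ΔT = -3.4 K, ΔS = -0.10 psu (deep − shallow).
Δρ/ρ₀ = −αΔT + βΔS = 8.50 × 10⁻⁴ − 7.80 × 10⁻⁵ = 7.72 × 10⁻⁴, so Δρ ≈ 0.7928 kg m⁻³.
N² = (g/ρ₀)·Δρ/Δz = g·(Δρ/ρ₀)/Δz = 9.8 × 7.72 × 10⁻⁴ / 104 = 7.2746 × 10⁻⁵ s⁻².
N = √(7.2746 × 10⁻⁵) = 8.5291 × 10⁻³ rad s⁻¹ ≈ 8.53 × 10⁻³ rad s⁻¹.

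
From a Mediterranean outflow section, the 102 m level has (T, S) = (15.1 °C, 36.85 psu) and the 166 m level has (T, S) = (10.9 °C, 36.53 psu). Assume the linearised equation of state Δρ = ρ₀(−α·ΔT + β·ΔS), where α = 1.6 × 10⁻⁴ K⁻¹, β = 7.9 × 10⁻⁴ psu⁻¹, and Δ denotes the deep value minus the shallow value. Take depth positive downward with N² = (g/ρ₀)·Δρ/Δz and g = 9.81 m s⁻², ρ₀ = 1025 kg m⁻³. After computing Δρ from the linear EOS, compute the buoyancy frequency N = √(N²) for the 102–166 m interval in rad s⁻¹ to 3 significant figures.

8.02 × 10⁻³ rad s⁻¹

ΔT = -4.2 K, ΔS = -0.32 psu (deep − shallow).
Δρ/ρ₀ = −αΔT + βΔS = 6.72 × 10⁻⁴ − 2.528 × 10⁻⁴ = 4.192 × 10⁻⁴, so Δρ ≈ 0.4297 kg m⁻³.
N² = (g/ρ₀)·Δρ/Δz = g·(Δρ/ρ₀)/Δz = 9.81 × 4.192 × 10⁻⁴ / 64 = 6.4256 × 10⁻⁵ s⁻².
N = √(6.4256 × 10⁻⁵) = 8.0160 × 10⁻³ rad s⁻¹ ≈ 8.02 × 10⁻³ rad s⁻¹.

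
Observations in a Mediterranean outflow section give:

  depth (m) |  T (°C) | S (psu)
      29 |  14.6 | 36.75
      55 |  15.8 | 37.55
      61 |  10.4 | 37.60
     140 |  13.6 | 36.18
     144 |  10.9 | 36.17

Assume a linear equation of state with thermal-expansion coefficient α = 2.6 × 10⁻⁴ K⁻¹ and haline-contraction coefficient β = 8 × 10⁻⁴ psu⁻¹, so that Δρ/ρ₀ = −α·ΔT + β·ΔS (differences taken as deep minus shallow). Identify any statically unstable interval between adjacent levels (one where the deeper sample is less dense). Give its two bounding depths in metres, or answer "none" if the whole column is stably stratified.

Evaluate Δρ/ρ₀ = −αΔT + βΔS across each adjacent pair:
  29–55 m: −αΔT+βΔS = −(2.6 × 10⁻⁴)(+1.2)+(8 × 10⁻⁴)(+0.80) = 3.3 × 10⁻⁴ → stable
  55–61 m: −αΔT+βΔS = −(2.6 × 10⁻⁴)(-5.4)+(8 × 10⁻⁴)(+0.05) = 1.4 × 10⁻³ → stable
  61–140 m: −αΔT+βΔS = −(2.6 × 10⁻⁴)(+3.2)+(8 × 10⁻⁴)(-1.42) = -2.0 × 10⁻³ → UNSTABLE
  140–144 m: −αΔT+βΔS = −(2.6 × 10⁻⁴)(-2.7)+(8 × 10⁻⁴)(-0.01) = 6.9 × 10⁻⁴ → stable
The 61–140 m interval has Δρ < 0: lighter water underlies denser water.

61–140 m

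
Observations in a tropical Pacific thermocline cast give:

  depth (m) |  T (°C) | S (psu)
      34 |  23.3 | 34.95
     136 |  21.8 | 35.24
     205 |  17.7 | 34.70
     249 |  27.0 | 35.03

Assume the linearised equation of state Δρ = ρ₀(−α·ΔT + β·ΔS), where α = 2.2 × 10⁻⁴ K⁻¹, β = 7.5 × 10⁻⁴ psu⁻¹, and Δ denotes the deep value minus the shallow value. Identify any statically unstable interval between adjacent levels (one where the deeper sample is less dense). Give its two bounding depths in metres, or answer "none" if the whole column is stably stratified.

Evaluate Δρ/ρ₀ = −αΔT + βΔS across each adjacent pair:
  34–136 m: −αΔT+βΔS = −(2.2 × 10⁻⁴)(-1.5)+(7.5 × 10⁻⁴)(+0.29) = 5.5 × 10⁻⁴ → stable
  136–205 m: −αΔT+βΔS = −(2.2 × 10⁻⁴)(-4.1)+(7.5 × 10⁻⁴)(-0.54) = 5.0 × 10⁻⁴ → stable
  205–249 m: −αΔT+βΔS = −(2.2 × 10⁻⁴)(+9.3)+(7.5 × 10⁻⁴)(+0.33) = -1.8 × 10⁻³ → UNSTABLE
The 205–249 m interval has Δρ < 0: lighter water underlies denser water.

205–249 m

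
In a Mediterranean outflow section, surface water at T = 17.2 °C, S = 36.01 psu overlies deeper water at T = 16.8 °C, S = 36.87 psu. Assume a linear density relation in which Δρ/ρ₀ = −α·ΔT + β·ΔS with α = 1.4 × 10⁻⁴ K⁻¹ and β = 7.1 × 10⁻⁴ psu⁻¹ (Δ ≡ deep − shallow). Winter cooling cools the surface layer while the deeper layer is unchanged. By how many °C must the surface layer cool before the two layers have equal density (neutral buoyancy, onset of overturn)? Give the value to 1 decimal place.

4.8 °C

Neutral buoyancy requires Δρ = 0, i.e. −α(T_deep − T_surf′) + β(S_deep − S_surf) = 0.
T_surf′ = T_deep − (β/α)·ΔS = 16.8 − (7.1 × 10⁻⁴/1.4 × 10⁻⁴)·(+0.86) = 12.439 °C.
Cooling required: 17.2 − (12.439) = 4.761 °C.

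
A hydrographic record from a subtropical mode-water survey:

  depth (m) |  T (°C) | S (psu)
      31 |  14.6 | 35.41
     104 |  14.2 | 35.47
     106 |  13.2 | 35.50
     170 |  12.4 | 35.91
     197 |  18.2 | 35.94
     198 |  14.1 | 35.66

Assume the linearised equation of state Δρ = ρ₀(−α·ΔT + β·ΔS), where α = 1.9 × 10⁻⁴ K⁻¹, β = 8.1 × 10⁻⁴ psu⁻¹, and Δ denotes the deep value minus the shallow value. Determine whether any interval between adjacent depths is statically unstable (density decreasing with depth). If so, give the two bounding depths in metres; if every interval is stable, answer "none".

170–197 m

Evaluate Δρ/ρ₀ = −αΔT + βΔS across each adjacent pair:
  31–104 m: −αΔT+βΔS = −(1.9 × 10⁻⁴)(-0.4)+(8.1 × 10⁻⁴)(+0.06) = 1.2 × 10⁻⁴ → stable
  104–106 m: −αΔT+βΔS = −(1.9 × 10⁻⁴)(-1.0)+(8.1 × 10⁻⁴)(+0.03) = 2.1 × 10⁻⁴ → stable
  106–170 m: −αΔT+βΔS = −(1.9 × 10⁻⁴)(-0.8)+(8.1 × 10⁻⁴)(+0.41) = 4.8 × 10⁻⁴ → stable
  170–197 m: −αΔT+βΔS = −(1.9 × 10⁻⁴)(+5.8)+(8.1 × 10⁻⁴)(+0.03) = -1.1 × 10⁻³ → UNSTABLE
  197–198 m: −αΔT+βΔS = −(1.9 × 10⁻⁴)(-4.1)+(8.1 × 10⁻⁴)(-0.28) = 5.5 × 10⁻⁴ → stable
The 170–197 m interval has Δρ < 0: lighter water underlies denser water.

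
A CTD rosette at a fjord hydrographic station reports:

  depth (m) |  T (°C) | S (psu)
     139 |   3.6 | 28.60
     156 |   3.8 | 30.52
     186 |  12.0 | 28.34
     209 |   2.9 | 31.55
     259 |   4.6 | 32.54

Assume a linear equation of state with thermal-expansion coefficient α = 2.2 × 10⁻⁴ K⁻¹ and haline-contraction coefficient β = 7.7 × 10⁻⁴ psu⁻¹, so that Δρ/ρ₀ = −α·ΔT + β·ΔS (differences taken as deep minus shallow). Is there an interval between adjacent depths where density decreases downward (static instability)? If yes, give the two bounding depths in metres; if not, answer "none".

156–186 m

Evaluate Δρ/ρ₀ = −αΔT + βΔS across each adjacent pair:
  139–156 m: −αΔT+βΔS = −(2.2 × 10⁻⁴)(+0.2)+(7.7 × 10⁻⁴)(+1.92) = 1.4 × 10⁻³ → stable
  156–186 m: −αΔT+βΔS = −(2.2 × 10⁻⁴)(+8.2)+(7.7 × 10⁻⁴)(-2.18) = -3.5 × 10⁻³ → UNSTABLE
  186–209 m: −αΔT+βΔS = −(2.2 × 10⁻⁴)(-9.1)+(7.7 × 10⁻⁴)(+3.21) = 4.5 × 10⁻³ → stable
  209–259 m: −αΔT+βΔS = −(2.2 × 10⁻⁴)(+1.7)+(7.7 × 10⁻⁴)(+0.99) = 3.9 × 10⁻⁴ → stable
The 156–186 m interval has Δρ < 0: lighter water underlies denser water.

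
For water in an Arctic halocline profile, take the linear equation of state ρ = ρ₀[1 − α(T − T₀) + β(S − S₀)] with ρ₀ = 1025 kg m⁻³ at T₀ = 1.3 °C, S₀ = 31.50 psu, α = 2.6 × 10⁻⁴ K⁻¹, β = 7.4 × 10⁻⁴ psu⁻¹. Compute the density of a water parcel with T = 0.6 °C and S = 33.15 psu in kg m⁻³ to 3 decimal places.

T − T₀ = -0.7 K, S − S₀ = +1.65 psu.
Bracket = 1 − α·(-0.7) + β·(+1.65) = 1 + (1.403 × 10⁻³) = 1.0014030.
ρ = 1025 × 1.0014030 = 1026.438 kg m⁻³.

1026.438 kg m⁻³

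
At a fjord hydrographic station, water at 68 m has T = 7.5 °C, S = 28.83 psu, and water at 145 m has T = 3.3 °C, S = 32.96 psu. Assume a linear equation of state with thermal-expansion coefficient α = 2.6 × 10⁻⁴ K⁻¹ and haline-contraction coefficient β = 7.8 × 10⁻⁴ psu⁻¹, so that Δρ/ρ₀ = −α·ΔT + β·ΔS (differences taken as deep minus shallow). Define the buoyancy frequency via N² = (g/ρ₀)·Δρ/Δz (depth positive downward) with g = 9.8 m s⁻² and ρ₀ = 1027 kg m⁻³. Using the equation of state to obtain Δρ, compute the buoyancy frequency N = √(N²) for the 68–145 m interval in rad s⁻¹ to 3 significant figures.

ΔT = -4.2 K, ΔS = +4.13 psu (deep − shallow).
Δρ/ρ₀ = −αΔT + βΔS = 1.092 × 10⁻³ + 3.2214 × 10⁻³ = 4.3134 × 10⁻³, so Δρ ≈ 4.430 kg m⁻³.
N² = (g/ρ₀)·Δρ/Δz = g·(Δρ/ρ₀)/Δz = 9.8 × 4.3134 × 10⁻³ / 77 = 5.4898 × 10⁻⁴ s⁻².
N = √(5.4898 × 10⁻⁴) = 0.023430 rad s⁻¹ ≈ 0.0234 rad s⁻¹.

0.0234 rad s⁻¹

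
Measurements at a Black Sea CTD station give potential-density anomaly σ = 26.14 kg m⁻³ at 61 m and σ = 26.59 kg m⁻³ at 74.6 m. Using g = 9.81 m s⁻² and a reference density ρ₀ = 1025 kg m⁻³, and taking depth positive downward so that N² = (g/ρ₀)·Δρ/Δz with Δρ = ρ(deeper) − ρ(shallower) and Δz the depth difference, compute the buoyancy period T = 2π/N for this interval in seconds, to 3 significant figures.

Δρ = 1026.59 − 1026.14 = 0.45 kg m⁻³ over Δz = 74.6 − 61 = 13.6 m.
N² = (9.81/1025) × (0.45/13.6) = 3.1668 × 10⁻⁴ s⁻².
N = √(3.1668 × 10⁻⁴) = 0.017796 rad s⁻¹, so T = 2π/N = 353.07 s ≈ 353 s.
N² > 0, so the interval is statically stable.

353 s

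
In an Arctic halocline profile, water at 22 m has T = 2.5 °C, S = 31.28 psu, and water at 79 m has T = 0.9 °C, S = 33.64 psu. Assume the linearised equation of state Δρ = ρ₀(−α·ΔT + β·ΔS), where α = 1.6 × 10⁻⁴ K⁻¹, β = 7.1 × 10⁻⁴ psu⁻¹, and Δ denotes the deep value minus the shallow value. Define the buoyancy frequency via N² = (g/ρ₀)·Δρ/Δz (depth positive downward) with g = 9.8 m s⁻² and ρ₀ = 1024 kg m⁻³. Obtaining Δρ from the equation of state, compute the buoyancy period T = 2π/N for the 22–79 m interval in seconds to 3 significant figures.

ΔT = -1.6 K, ΔS = +2.36 psu (deep − shallow).
Δρ/ρ₀ = −αΔT + βΔS = 2.56 × 10⁻⁴ + 1.6756 × 10⁻³ = 1.9316 × 10⁻³, so Δρ ≈ 1.978 kg m⁻³.
N² = (g/ρ₀)·Δρ/Δz = g·(Δρ/ρ₀)/Δz = 9.8 × 1.9316 × 10⁻³ / 57 = 3.3210 × 10⁻⁴ s⁻².
N = √(3.3210 × 10⁻⁴) = 0.018224 rad s⁻¹ → T = 2π/N = 344.78 s ≈ 345 s.

345 s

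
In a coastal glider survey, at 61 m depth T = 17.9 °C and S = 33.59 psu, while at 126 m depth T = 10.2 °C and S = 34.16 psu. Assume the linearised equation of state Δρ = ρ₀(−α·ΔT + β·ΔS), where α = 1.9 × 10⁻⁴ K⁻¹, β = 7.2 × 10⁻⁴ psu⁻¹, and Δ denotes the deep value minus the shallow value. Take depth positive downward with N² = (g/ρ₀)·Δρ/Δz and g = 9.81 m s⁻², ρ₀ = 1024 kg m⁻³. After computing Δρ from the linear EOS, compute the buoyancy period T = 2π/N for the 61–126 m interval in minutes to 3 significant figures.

6.23 min

ΔT = -7.7 K, ΔS = +0.57 psu (deep − shallow).
Δρ/ρ₀ = −αΔT + βΔS = 1.463 × 10⁻³ + 4.104 × 10⁻⁴ = 1.8734 × 10⁻³, so Δρ ≈ 1.918 kg m⁻³.
N² = (g/ρ₀)·Δρ/Δz = g·(Δρ/ρ₀)/Δz = 9.81 × 1.8734 × 10⁻³ / 65 = 2.8274 × 10⁻⁴ s⁻².
N = √(2.8274 × 10⁻⁴) = 0.016815 rad s⁻¹ → T = 2π/N = 373.67 s = 6.2278 min ≈ 6.23 min.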